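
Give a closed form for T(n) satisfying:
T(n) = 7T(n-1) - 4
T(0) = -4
First-order linear non-homogeneous.
Homogeneous solution: T_h(n) = A·(7)^n.
Try constant particular solution T_p = K: K = 7K - 4 ⇒ K = \frac{2}{3}.
General: T(n) = A·(7)^n + \frac{2}{3}.
Apply T(0) = -4: A + \frac{2}{3} = -4 ⇒ A = - \frac{14}{3}.
So T(n) = \frac{2}{3} - \frac{14 \cdot 7^{n}}{3}.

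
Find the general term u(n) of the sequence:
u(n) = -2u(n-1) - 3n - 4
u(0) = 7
First-order linear with linear forcing.
Homogeneous solution: u_h(n) = A·(-2)^n.
Try particular u_p(n) = pn + q. Substituting:
  pn + q = -2(p(n-1) + q) - 3n - 4.
Matching the n-coefficient: p = -2p - 3 ⇒ p = -1.
Matching constants: q = 2p - 2q - 4 ⇒ q = -2.
General: u(n) = A·(-2)^n - n - 2.
Apply u(0) = 7: A - 2 = 7 ⇒ A = 9.
So u(n) = 9 \left(-2\right)^{n} - n - 2.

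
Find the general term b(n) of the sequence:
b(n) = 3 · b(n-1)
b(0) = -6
Pure geometric recurrence with ratio 3.
By induction b(n) = b(0) · (3)^n = - 6 \cdot 3^{n}.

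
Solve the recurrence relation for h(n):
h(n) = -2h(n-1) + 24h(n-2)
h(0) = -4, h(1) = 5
Characteristic equation: x² + 2x - 24 = 0, which factors as (x - (4))(x - (-6)) = 0.
Roots r₁ = 4, r₂ = -6 (distinct).
General solution: h(n) = A·(4)^n + B·(-6)^n.
From h(0) = -4: A + B = -4.
From h(1) = 5: 4A - 6B = 5.
Solving: A = - \frac{19}{10}, B = - \frac{21}{10}.
So h(n) = - \frac{21 \left(-6\right)^{n}}{10} - \frac{19 \cdot 4^{n}}{10}.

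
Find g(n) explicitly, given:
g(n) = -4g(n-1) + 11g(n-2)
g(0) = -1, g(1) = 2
Characteristic equation: x² + 4x - 11 = 0.
Discriminant Δ = (-4)² + 4·(11) = 60.
Roots r₁,₂ = (-4 ± √60)/2, so r₁ = -2 + \sqrt{15}, r₂ = - \sqrt{15} - 2.
General solution: g(n) = A·r₁^n + B·r₂^n.
From the initial conditions, A + B = -1 and r₁A + r₂B = 2.
Since r₁ - r₂ = √60: A = (2 - (-1)r₂)/√60 = - \frac{1}{2}, and B = -1 - A = - \frac{1}{2}.
So g(n) = \left(- \frac{1}{2}\right)\left(-2 + \sqrt{15}\right)^n + \left(- \frac{1}{2}\right)\left(- \sqrt{15} - 2\right)^n.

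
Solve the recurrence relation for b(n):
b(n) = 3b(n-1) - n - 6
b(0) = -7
First-order linear with linear forcing.
Homogeneous solution: b_h(n) = A·(3)^n.
Try particular b_p(n) = pn + q. Substituting:
  pn + q = 3(p(n-1) + q) - n - 6.
Matching the n-coefficient: p = 3p - 1 ⇒ p = \frac{1}{2}.
Matching constants: q = -3p + 3q - 6 ⇒ q = \frac{15}{4}.
General: b(n) = A·(3)^n + \frac{n}{2} + \frac{15}{4}.
Apply b(0) = -7: A + \frac{15}{4} = -7 ⇒ A = - \frac{43}{4}.
So b(n) = - \frac{43 \cdot 3^{n}}{4} + \frac{n}{2} + \frac{15}{4}.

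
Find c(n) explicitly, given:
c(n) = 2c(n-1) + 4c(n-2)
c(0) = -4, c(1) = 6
Characteristic equation: x² - 2x - 4 = 0.
Discriminant Δ = (2)² + 4·(4) = 20.
Roots r₁,₂ = (2 ± √20)/2, so r₁ = 1 + \sqrt{5}, r₂ = 1 - \sqrt{5}.
General solution: c(n) = A·r₁^n + B·r₂^n.
From the initial conditions, A + B = -4 and r₁A + r₂B = 6.
Since r₁ - r₂ = √20: A = (6 - (-4)r₂)/√20 = -2 + \sqrt{5}, and B = -4 - A = - \sqrt{5} - 2.
So c(n) = \left(-2 + \sqrt{5}\right)\left(1 + \sqrt{5}\right)^n + \left(- \sqrt{5} - 2\right)\left(1 - \sqrt{5}\right)^n.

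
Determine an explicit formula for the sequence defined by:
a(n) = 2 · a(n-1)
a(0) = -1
Pure geometric recurrence with ratio 2.
By induction a(n) = a(0) · (2)^n = - 2^{n}.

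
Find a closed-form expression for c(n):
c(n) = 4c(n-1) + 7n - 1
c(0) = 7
First-order linear with linear forcing.
Homogeneous solution: c_h(n) = A·(4)^n.
Try particular c_p(n) = pn + q. Substituting:
  pn + q = 4(p(n-1) + q) + 7n - 1.
Matching the n-coefficient: p = 4p + 7 ⇒ p = - \frac{7}{3}.
Matching constants: q = -4p + 4q - 1 ⇒ q = - \frac{25}{9}.
General: c(n) = A·(4)^n - \frac{7 n}{3} - \frac{25}{9}.
Apply c(0) = 7: A - \frac{25}{9} = 7 ⇒ A = \frac{88}{9}.
So c(n) = \frac{88 \cdot 4^{n}}{9} - \frac{7 n}{3} - \frac{25}{9}.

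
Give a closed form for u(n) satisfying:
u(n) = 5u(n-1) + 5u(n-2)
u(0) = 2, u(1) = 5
Characteristic equation: x² - 5x - 5 = 0.
Discriminant Δ = (5)² + 4·(5) = 45.
Roots r₁,₂ = (5 ± √45)/2, so r₁ = \frac{5}{2} + \frac{3 \sqrt{5}}{2}, r₂ = \frac{5}{2} - \frac{3 \sqrt{5}}{2}.
General solution: u(n) = A·r₁^n + B·r₂^n.
From the initial conditions, A + B = 2 and r₁A + r₂B = 5.
Since r₁ - r₂ = √45: A = (5 - (2)r₂)/√45 = 1, and B = 2 - A = 1.
So u(n) = \left(1\right)\left(\frac{5}{2} + \frac{3 \sqrt{5}}{2}\right)^n + \left(1\right)\left(\frac{5}{2} - \frac{3 \sqrt{5}}{2}\right)^n.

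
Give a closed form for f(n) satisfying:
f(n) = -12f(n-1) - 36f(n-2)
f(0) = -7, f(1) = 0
Characteristic equation: x² + 12x + 36 = 0, which is (x - (-6))².
Repeated root r = -6.
General solution: f(n) = (A + Bn)·(-6)^n.
From f(0) = -7: A = -7.
From f(1) = 0: (A + B)·(-6) = 0 ⇒ B = 7.
So f(n) = \left(7 n - 7\right) \cdot (-6)^n.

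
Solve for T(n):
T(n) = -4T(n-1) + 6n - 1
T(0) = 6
First-order linear with linear forcing.
Homogeneous solution: T_h(n) = A·(-4)^n.
Try particular T_p(n) = pn + q. Substituting:
  pn + q = -4(p(n-1) + q) + 6n - 1.
Matching the n-coefficient: p = -4p + 6 ⇒ p = \frac{6}{5}.
Matching constants: q = 4p - 4q - 1 ⇒ q = \frac{19}{25}.
General: T(n) = A·(-4)^n + \frac{6 n}{5} + \frac{19}{25}.
Apply T(0) = 6: A + \frac{19}{25} = 6 ⇒ A = \frac{131}{25}.
So T(n) = \frac{131 \left(-4\right)^{n}}{25} + \frac{6 n}{5} + \frac{19}{25}.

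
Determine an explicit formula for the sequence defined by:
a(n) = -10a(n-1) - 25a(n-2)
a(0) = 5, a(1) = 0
Characteristic equation: x² + 10x + 25 = 0, which is (x - (-5))².
Repeated root r = -5.
General solution: a(n) = (A + Bn)·(-5)^n.
From a(0) = 5: A = 5.
From a(1) = 0: (A + B)·(-5) = 0 ⇒ B = -5.
So a(n) = \left(5 - 5 n\right) \cdot (-5)^n.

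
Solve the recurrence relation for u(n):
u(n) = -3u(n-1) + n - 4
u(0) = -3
First-order linear with linear forcing.
Homogeneous solution: u_h(n) = A·(-3)^n.
Try particular u_p(n) = pn + q. Substituting:
  pn + q = -3(p(n-1) + q) + n - 4.
Matching the n-coefficient: p = -3p + 1 ⇒ p = \frac{1}{4}.
Matching constants: q = 3p - 3q - 4 ⇒ q = - \frac{13}{16}.
General: u(n) = A·(-3)^n + \frac{n}{4} - \frac{13}{16}.
Apply u(0) = -3: A - \frac{13}{16} = -3 ⇒ A = - \frac{35}{16}.
So u(n) = - \frac{35 \left(-3\right)^{n}}{16} + \frac{n}{4} - \frac{13}{16}.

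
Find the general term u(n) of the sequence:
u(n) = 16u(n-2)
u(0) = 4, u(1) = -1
Characteristic equation: x² - 16 = 0, which factors as (x - (-4))(x - (4)) = 0.
Roots r₁ = -4, r₂ = 4 (distinct).
General solution: u(n) = A·(-4)^n + B·(4)^n.
From u(0) = 4: A + B = 4.
From u(1) = -1: -4A + 4B = -1.
Solving: A = \frac{17}{8}, B = \frac{15}{8}.
So u(n) = \frac{17 \left(-4\right)^{n}}{8} + \frac{15 \cdot 4^{n}}{8}.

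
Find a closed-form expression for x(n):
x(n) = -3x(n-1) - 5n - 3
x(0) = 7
First-order linear with linear forcing.
Homogeneous solution: x_h(n) = A·(-3)^n.
Try particular x_p(n) = pn + q. Substituting:
  pn + q = -3(p(n-1) + q) - 5n - 3.
Matching the n-coefficient: p = -3p - 5 ⇒ p = - \frac{5}{4}.
Matching constants: q = 3p - 3q - 3 ⇒ q = - \frac{27}{16}.
General: x(n) = A·(-3)^n - \frac{5 n}{4} - \frac{27}{16}.
Apply x(0) = 7: A - \frac{27}{16} = 7 ⇒ A = \frac{139}{16}.
So x(n) = \frac{139 \left(-3\right)^{n}}{16} - \frac{5 n}{4} - \frac{27}{16}.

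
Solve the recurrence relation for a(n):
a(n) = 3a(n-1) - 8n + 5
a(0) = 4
First-order linear with linear forcing.
Homogeneous solution: a_h(n) = A·(3)^n.
Try particular a_p(n) = pn + q. Substituting:
  pn + q = 3(p(n-1) + q) - 8n + 5.
Matching the n-coefficient: p = 3p - 8 ⇒ p = 4.
Matching constants: q = -3p + 3q + 5 ⇒ q = \frac{7}{2}.
General: a(n) = A·(3)^n + 4 n + \frac{7}{2}.
Apply a(0) = 4: A + \frac{7}{2} = 4 ⇒ A = \frac{1}{2}.
So a(n) = \frac{3^{n}}{2} + 4 n + \frac{7}{2}.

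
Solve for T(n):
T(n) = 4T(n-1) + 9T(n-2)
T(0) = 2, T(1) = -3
Characteristic equation: x² - 4x - 9 = 0.
Discriminant Δ = (4)² + 4·(9) = 52.
Roots r₁,₂ = (4 ± √52)/2, so r₁ = 2 + \sqrt{13}, r₂ = 2 - \sqrt{13}.
General solution: T(n) = A·r₁^n + B·r₂^n.
From the initial conditions, A + B = 2 and r₁A + r₂B = -3.
Since r₁ - r₂ = √52: A = (-3 - (2)r₂)/√52 = 1 - \frac{7 \sqrt{13}}{26}, and B = 2 - A = \frac{7 \sqrt{13}}{26} + 1.
So T(n) = \left(1 - \frac{7 \sqrt{13}}{26}\right)\left(2 + \sqrt{13}\right)^n + \left(\frac{7 \sqrt{13}}{26} + 1\right)\left(2 - \sqrt{13}\right)^n.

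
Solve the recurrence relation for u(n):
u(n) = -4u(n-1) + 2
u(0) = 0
First-order linear non-homogeneous.
Homogeneous solution: u_h(n) = A·(-4)^n.
Try constant particular solution u_p = K: K = -4K + 2 ⇒ K = \frac{2}{5}.
General: u(n) = A·(-4)^n + \frac{2}{5}.
Apply u(0) = 0: A + \frac{2}{5} = 0 ⇒ A = - \frac{2}{5}.
So u(n) = \frac{2}{5} - \frac{2 \left(-4\right)^{n}}{5}.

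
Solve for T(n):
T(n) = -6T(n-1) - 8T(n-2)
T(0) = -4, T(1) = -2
Characteristic equation: x² + 6x + 8 = 0, which factors as (x - (-2))(x - (-4)) = 0.
Roots r₁ = -2, r₂ = -4 (distinct).
General solution: T(n) = A·(-2)^n + B·(-4)^n.
From T(0) = -4: A + B = -4.
From T(1) = -2: -2A - 4B = -2.
Solving: A = -9, B = 5.
So T(n) = - 9 \left(-2\right)^{n} + 5 \left(-4\right)^{n}.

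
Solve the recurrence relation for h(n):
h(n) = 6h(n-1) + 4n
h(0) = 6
First-order linear with linear forcing.
Homogeneous solution: h_h(n) = A·(6)^n.
Try particular h_p(n) = pn + q. Substituting:
  pn + q = 6(p(n-1) + q) + 4n.
Matching the n-coefficient: p = 6p + 4 ⇒ p = - \frac{4}{5}.
Matching constants: q = -6p + 6q ⇒ q = - \frac{24}{25}.
General: h(n) = A·(6)^n - \frac{4 n}{5} - \frac{24}{25}.
Apply h(0) = 6: A - \frac{24}{25} = 6 ⇒ A = \frac{174}{25}.
So h(n) = \frac{174 \cdot 6^{n}}{25} - \frac{4 n}{5} - \frac{24}{25}.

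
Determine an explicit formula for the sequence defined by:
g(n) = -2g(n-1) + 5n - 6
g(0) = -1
First-order linear with linear forcing.
Homogeneous solution: g_h(n) = A·(-2)^n.
Try particular g_p(n) = pn + q. Substituting:
  pn + q = -2(p(n-1) + q) + 5n - 6.
Matching the n-coefficient: p = -2p + 5 ⇒ p = \frac{5}{3}.
Matching constants: q = 2p - 2q - 6 ⇒ q = - \frac{8}{9}.
General: g(n) = A·(-2)^n + \frac{5 n}{3} - \frac{8}{9}.
Apply g(0) = -1: A - \frac{8}{9} = -1 ⇒ A = - \frac{1}{9}.
So g(n) = - \frac{\left(-2\right)^{n}}{9} + \frac{5 n}{3} - \frac{8}{9}.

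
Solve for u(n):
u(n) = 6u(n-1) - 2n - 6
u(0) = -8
First-order linear with linear forcing.
Homogeneous solution: u_h(n) = A·(6)^n.
Try particular u_p(n) = pn + q. Substituting:
  pn + q = 6(p(n-1) + q) - 2n - 6.
Matching the n-coefficient: p = 6p - 2 ⇒ p = \frac{2}{5}.
Matching constants: q = -6p + 6q - 6 ⇒ q = \frac{42}{25}.
General: u(n) = A·(6)^n + \frac{2 n}{5} + \frac{42}{25}.
Apply u(0) = -8: A + \frac{42}{25} = -8 ⇒ A = - \frac{242}{25}.
So u(n) = - \frac{242 \cdot 6^{n}}{25} + \frac{2 n}{5} + \frac{42}{25}.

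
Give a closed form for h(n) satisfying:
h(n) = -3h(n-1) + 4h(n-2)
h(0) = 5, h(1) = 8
Characteristic equation: x² + 3x - 4 = 0, which factors as (x - (1))(x - (-4)) = 0.
Roots r₁ = 1, r₂ = -4 (distinct).
General solution: h(n) = A·(1)^n + B·(-4)^n.
From h(0) = 5: A + B = 5.
From h(1) = 8: A - 4B = 8.
Solving: A = \frac{28}{5}, B = - \frac{3}{5}.
So h(n) = \frac{28}{5} - \frac{3 \left(-4\right)^{n}}{5}.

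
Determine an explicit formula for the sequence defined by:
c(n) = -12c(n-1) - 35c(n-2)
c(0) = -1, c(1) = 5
Characteristic equation: x² + 12x + 35 = 0, which factors as (x - (-5))(x - (-7)) = 0.
Roots r₁ = -5, r₂ = -7 (distinct).
General solution: c(n) = A·(-5)^n + B·(-7)^n.
From c(0) = -1: A + B = -1.
From c(1) = 5: -5A - 7B = 5.
Solving: A = -1, B = 0.
So c(n) = - \left(-5\right)^{n}.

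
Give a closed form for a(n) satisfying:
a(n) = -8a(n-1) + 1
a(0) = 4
First-order linear non-homogeneous.
Homogeneous solution: a_h(n) = A·(-8)^n.
Try constant particular solution a_p = K: K = -8K + 1 ⇒ K = \frac{1}{9}.
General: a(n) = A·(-8)^n + \frac{1}{9}.
Apply a(0) = 4: A + \frac{1}{9} = 4 ⇒ A = \frac{35}{9}.
So a(n) = \frac{35 \left(-8\right)^{n}}{9} + \frac{1}{9}.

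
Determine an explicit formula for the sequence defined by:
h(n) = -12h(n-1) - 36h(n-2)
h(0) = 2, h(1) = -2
Characteristic equation: x² + 12x + 36 = 0, which is (x - (-6))².
Repeated root r = -6.
General solution: h(n) = (A + Bn)·(-6)^n.
From h(0) = 2: A = 2.
From h(1) = -2: (A + B)·(-6) = -2 ⇒ B = - \frac{5}{3}.
So h(n) = \left(2 - \frac{5 n}{3}\right) \cdot (-6)^n.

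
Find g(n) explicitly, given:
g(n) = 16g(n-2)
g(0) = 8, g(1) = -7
Characteristic equation: x² - 16 = 0, which factors as (x - (4))(x - (-4)) = 0.
Roots r₁ = 4, r₂ = -4 (distinct).
General solution: g(n) = A·(4)^n + B·(-4)^n.
From g(0) = 8: A + B = 8.
From g(1) = -7: 4A - 4B = -7.
Solving: A = \frac{25}{8}, B = \frac{39}{8}.
So g(n) = \frac{39 \left(-4\right)^{n}}{8} + \frac{25 \cdot 4^{n}}{8}.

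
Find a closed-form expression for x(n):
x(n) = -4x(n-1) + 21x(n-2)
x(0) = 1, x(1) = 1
Characteristic equation: x² + 4x - 21 = 0, which factors as (x - (3))(x - (-7)) = 0.
Roots r₁ = 3, r₂ = -7 (distinct).
General solution: x(n) = A·(3)^n + B·(-7)^n.
From x(0) = 1: A + B = 1.
From x(1) = 1: 3A - 7B = 1.
Solving: A = \frac{4}{5}, B = \frac{1}{5}.
So x(n) = \frac{\left(-7\right)^{n}}{5} + \frac{4 \cdot 3^{n}}{5}.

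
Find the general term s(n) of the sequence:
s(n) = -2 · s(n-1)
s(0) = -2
Pure geometric recurrence with ratio -2.
By induction s(n) = s(0) · (-2)^n = - 2 \left(-2\right)^{n}.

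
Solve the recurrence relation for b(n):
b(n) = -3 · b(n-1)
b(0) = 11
Pure geometric recurrence with ratio -3.
By induction b(n) = b(0) · (-3)^n = 11 \left(-3\right)^{n}.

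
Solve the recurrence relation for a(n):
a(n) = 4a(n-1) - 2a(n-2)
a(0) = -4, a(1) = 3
Characteristic equation: x² - 4x + 2 = 0.
Discriminant Δ = (4)² + 4·(-2) = 8.
Roots r₁,₂ = (4 ± √8)/2, so r₁ = \sqrt{2} + 2, r₂ = 2 - \sqrt{2}.
General solution: a(n) = A·r₁^n + B·r₂^n.
From the initial conditions, A + B = -4 and r₁A + r₂B = 3.
Since r₁ - r₂ = √8: A = (3 - (-4)r₂)/√8 = -2 + \frac{11 \sqrt{2}}{4}, and B = -4 - A = - \frac{11 \sqrt{2}}{4} - 2.
So a(n) = \left(-2 + \frac{11 \sqrt{2}}{4}\right)\left(\sqrt{2} + 2\right)^n + \left(- \frac{11 \sqrt{2}}{4} - 2\right)\left(2 - \sqrt{2}\right)^n.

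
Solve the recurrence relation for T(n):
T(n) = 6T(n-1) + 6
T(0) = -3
First-order linear non-homogeneous.
Homogeneous solution: T_h(n) = A·(6)^n.
Try constant particular solution T_p = K: K = 6K + 6 ⇒ K = - \frac{6}{5}.
General: T(n) = A·(6)^n - \frac{6}{5}.
Apply T(0) = -3: A - \frac{6}{5} = -3 ⇒ A = - \frac{9}{5}.
So T(n) = - \frac{9 \cdot 6^{n}}{5} - \frac{6}{5}.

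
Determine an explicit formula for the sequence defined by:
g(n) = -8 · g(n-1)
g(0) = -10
Pure geometric recurrence with ratio -8.
By induction g(n) = g(0) · (-8)^n = - 10 \left(-8\right)^{n}.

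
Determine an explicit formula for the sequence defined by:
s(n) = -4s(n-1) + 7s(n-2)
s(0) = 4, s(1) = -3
Characteristic equation: x² + 4x - 7 = 0.
Discriminant Δ = (-4)² + 4·(7) = 44.
Roots r₁,₂ = (-4 ± √44)/2, so r₁ = -2 + \sqrt{11}, r₂ = - \sqrt{11} - 2.
General solution: s(n) = A·r₁^n + B·r₂^n.
From the initial conditions, A + B = 4 and r₁A + r₂B = -3.
Since r₁ - r₂ = √44: A = (-3 - (4)r₂)/√44 = \frac{5 \sqrt{11}}{22} + 2, and B = 4 - A = 2 - \frac{5 \sqrt{11}}{22}.
So s(n) = \left(\frac{5 \sqrt{11}}{22} + 2\right)\left(-2 + \sqrt{11}\right)^n + \left(2 - \frac{5 \sqrt{11}}{22}\right)\left(- \sqrt{11} - 2\right)^n.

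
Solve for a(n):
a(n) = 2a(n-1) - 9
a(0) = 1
First-order linear non-homogeneous.
Homogeneous solution: a_h(n) = A·(2)^n.
Try constant particular solution a_p = K: K = 2K - 9 ⇒ K = 9.
General: a(n) = A·(2)^n + 9.
Apply a(0) = 1: A + 9 = 1 ⇒ A = -8.
So a(n) = 9 - 8 \cdot 2^{n}.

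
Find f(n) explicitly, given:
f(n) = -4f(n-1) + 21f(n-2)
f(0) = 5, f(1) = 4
Characteristic equation: x² + 4x - 21 = 0, which factors as (x - (-7))(x - (3)) = 0.
Roots r₁ = -7, r₂ = 3 (distinct).
General solution: f(n) = A·(-7)^n + B·(3)^n.
From f(0) = 5: A + B = 5.
From f(1) = 4: -7A + 3B = 4.
Solving: A = \frac{11}{10}, B = \frac{39}{10}.
So f(n) = \frac{11 \left(-7\right)^{n}}{10} + \frac{39 \cdot 3^{n}}{10}.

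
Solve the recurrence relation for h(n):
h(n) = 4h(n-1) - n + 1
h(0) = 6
First-order linear with linear forcing.
Homogeneous solution: h_h(n) = A·(4)^n.
Try particular h_p(n) = pn + q. Substituting:
  pn + q = 4(p(n-1) + q) - n + 1.
Matching the n-coefficient: p = 4p - 1 ⇒ p = \frac{1}{3}.
Matching constants: q = -4p + 4q + 1 ⇒ q = \frac{1}{9}.
General: h(n) = A·(4)^n + \frac{n}{3} + \frac{1}{9}.
Apply h(0) = 6: A + \frac{1}{9} = 6 ⇒ A = \frac{53}{9}.
So h(n) = \frac{53 \cdot 4^{n}}{9} + \frac{n}{3} + \frac{1}{9}.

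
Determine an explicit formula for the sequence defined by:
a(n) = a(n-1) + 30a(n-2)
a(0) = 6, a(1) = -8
Characteristic equation: x² - x - 30 = 0, which factors as (x - (6))(x - (-5)) = 0.
Roots r₁ = 6, r₂ = -5 (distinct).
General solution: a(n) = A·(6)^n + B·(-5)^n.
From a(0) = 6: A + B = 6.
From a(1) = -8: 6A - 5B = -8.
Solving: A = 2, B = 4.
So a(n) = 4 \left(-5\right)^{n} + 2 \cdot 6^{n}.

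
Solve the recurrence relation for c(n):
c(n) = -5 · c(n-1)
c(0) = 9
Pure geometric recurrence with ratio -5.
By induction c(n) = c(0) · (-5)^n = 9 \left(-5\right)^{n}.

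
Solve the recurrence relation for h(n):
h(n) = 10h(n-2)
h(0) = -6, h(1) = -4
Characteristic equation: x² - 10 = 0.
Discriminant Δ = (0)² + 4·(10) = 40.
Roots r₁,₂ = (0 ± √40)/2, so r₁ = \sqrt{10}, r₂ = - \sqrt{10}.
General solution: h(n) = A·r₁^n + B·r₂^n.
From the initial conditions, A + B = -6 and r₁A + r₂B = -4.
Since r₁ - r₂ = √40: A = (-4 - (-6)r₂)/√40 = -3 - \frac{\sqrt{10}}{5}, and B = -6 - A = -3 + \frac{\sqrt{10}}{5}.
So h(n) = \left(-3 - \frac{\sqrt{10}}{5}\right)\left(\sqrt{10}\right)^n + \left(-3 + \frac{\sqrt{10}}{5}\right)\left(- \sqrt{10}\right)^n.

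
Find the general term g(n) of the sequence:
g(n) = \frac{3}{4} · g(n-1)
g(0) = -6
Pure geometric recurrence with ratio \frac{3}{4}.
By induction g(n) = g(0) · (\frac{3}{4})^n = - 6 \left(\frac{3}{4}\right)^{n}.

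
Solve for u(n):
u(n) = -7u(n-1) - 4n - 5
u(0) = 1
First-order linear with linear forcing.
Homogeneous solution: u_h(n) = A·(-7)^n.
Try particular u_p(n) = pn + q. Substituting:
  pn + q = -7(p(n-1) + q) - 4n - 5.
Matching the n-coefficient: p = -7p - 4 ⇒ p = - \frac{1}{2}.
Matching constants: q = 7p - 7q - 5 ⇒ q = - \frac{17}{16}.
General: u(n) = A·(-7)^n - \frac{n}{2} - \frac{17}{16}.
Apply u(0) = 1: A - \frac{17}{16} = 1 ⇒ A = \frac{33}{16}.
So u(n) = \frac{33 \left(-7\right)^{n}}{16} - \frac{n}{2} - \frac{17}{16}.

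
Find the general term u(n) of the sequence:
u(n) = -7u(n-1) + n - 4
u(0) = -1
First-order linear with linear forcing.
Homogeneous solution: u_h(n) = A·(-7)^n.
Try particular u_p(n) = pn + q. Substituting:
  pn + q = -7(p(n-1) + q) + n - 4.
Matching the n-coefficient: p = -7p + 1 ⇒ p = \frac{1}{8}.
Matching constants: q = 7p - 7q - 4 ⇒ q = - \frac{25}{64}.
General: u(n) = A·(-7)^n + \frac{n}{8} - \frac{25}{64}.
Apply u(0) = -1: A - \frac{25}{64} = -1 ⇒ A = - \frac{39}{64}.
So u(n) = - \frac{39 \left(-7\right)^{n}}{64} + \frac{n}{8} - \frac{25}{64}.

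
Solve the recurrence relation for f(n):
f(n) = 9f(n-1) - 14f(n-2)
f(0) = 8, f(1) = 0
Characteristic equation: x² - 9x + 14 = 0, which factors as (x - (7))(x - (2)) = 0.
Roots r₁ = 7, r₂ = 2 (distinct).
General solution: f(n) = A·(7)^n + B·(2)^n.
From f(0) = 8: A + B = 8.
From f(1) = 0: 7A + 2B = 0.
Solving: A = - \frac{16}{5}, B = \frac{56}{5}.
So f(n) = \frac{56 \cdot 2^{n}}{5} - \frac{16 \cdot 7^{n}}{5}.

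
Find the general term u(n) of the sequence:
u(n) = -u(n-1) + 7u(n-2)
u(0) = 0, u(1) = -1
Characteristic equation: x² + x - 7 = 0.
Discriminant Δ = (-1)² + 4·(7) = 29.
Roots r₁,₂ = (-1 ± √29)/2, so r₁ = - \frac{1}{2} + \frac{\sqrt{29}}{2}, r₂ = - \frac{\sqrt{29}}{2} - \frac{1}{2}.
General solution: u(n) = A·r₁^n + B·r₂^n.
From the initial conditions, A + B = 0 and r₁A + r₂B = -1.
Since r₁ - r₂ = √29: A = (-1 - (0)r₂)/√29 = - \frac{\sqrt{29}}{29}, and B = 0 - A = \frac{\sqrt{29}}{29}.
So u(n) = \left(- \frac{\sqrt{29}}{29}\right)\left(- \frac{1}{2} + \frac{\sqrt{29}}{2}\right)^n + \left(\frac{\sqrt{29}}{29}\right)\left(- \frac{\sqrt{29}}{2} - \frac{1}{2}\right)^n.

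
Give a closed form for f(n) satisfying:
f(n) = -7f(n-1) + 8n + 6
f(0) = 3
First-order linear with linear forcing.
Homogeneous solution: f_h(n) = A·(-7)^n.
Try particular f_p(n) = pn + q. Substituting:
  pn + q = -7(p(n-1) + q) + 8n + 6.
Matching the n-coefficient: p = -7p + 8 ⇒ p = 1.
Matching constants: q = 7p - 7q + 6 ⇒ q = \frac{13}{8}.
General: f(n) = A·(-7)^n + n + \frac{13}{8}.
Apply f(0) = 3: A + \frac{13}{8} = 3 ⇒ A = \frac{11}{8}.
So f(n) = \frac{11 \left(-7\right)^{n}}{8} + n + \frac{13}{8}.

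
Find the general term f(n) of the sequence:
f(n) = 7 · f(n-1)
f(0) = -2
Pure geometric recurrence with ratio 7.
By induction f(n) = f(0) · (7)^n = - 2 \cdot 7^{n}.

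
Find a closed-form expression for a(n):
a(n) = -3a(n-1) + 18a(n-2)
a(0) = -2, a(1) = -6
Characteristic equation: x² + 3x - 18 = 0, which factors as (x - (3))(x - (-6)) = 0.
Roots r₁ = 3, r₂ = -6 (distinct).
General solution: a(n) = A·(3)^n + B·(-6)^n.
From a(0) = -2: A + B = -2.
From a(1) = -6: 3A - 6B = -6.
Solving: A = -2, B = 0.
So a(n) = - 2 \cdot 3^{n}.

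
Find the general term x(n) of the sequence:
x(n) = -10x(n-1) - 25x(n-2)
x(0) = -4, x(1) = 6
Characteristic equation: x² + 10x + 25 = 0, which is (x - (-5))².
Repeated root r = -5.
General solution: x(n) = (A + Bn)·(-5)^n.
From x(0) = -4: A = -4.
From x(1) = 6: (A + B)·(-5) = 6 ⇒ B = \frac{14}{5}.
So x(n) = \left(\frac{14 n}{5} - 4\right) \cdot (-5)^n.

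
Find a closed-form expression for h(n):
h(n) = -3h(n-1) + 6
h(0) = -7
First-order linear non-homogeneous.
Homogeneous solution: h_h(n) = A·(-3)^n.
Try constant particular solution h_p = K: K = -3K + 6 ⇒ K = \frac{3}{2}.
General: h(n) = A·(-3)^n + \frac{3}{2}.
Apply h(0) = -7: A + \frac{3}{2} = -7 ⇒ A = - \frac{17}{2}.
So h(n) = \frac{3}{2} - \frac{17 \left(-3\right)^{n}}{2}.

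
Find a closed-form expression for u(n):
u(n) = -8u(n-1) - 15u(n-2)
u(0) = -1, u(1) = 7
Characteristic equation: x² + 8x + 15 = 0, which factors as (x - (-3))(x - (-5)) = 0.
Roots r₁ = -3, r₂ = -5 (distinct).
General solution: u(n) = A·(-3)^n + B·(-5)^n.
From u(0) = -1: A + B = -1.
From u(1) = 7: -3A - 5B = 7.
Solving: A = 1, B = -2.
So u(n) = \left(-3\right)^{n} - 2 \left(-5\right)^{n}.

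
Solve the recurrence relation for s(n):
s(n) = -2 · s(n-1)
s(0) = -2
Pure geometric recurrence with ratio -2.
By induction s(n) = s(0) · (-2)^n = - 2 \left(-2\right)^{n}.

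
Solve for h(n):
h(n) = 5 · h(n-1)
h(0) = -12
Pure geometric recurrence with ratio 5.
By induction h(n) = h(0) · (5)^n = - 12 \cdot 5^{n}.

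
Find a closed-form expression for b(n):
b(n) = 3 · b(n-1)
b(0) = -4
Pure geometric recurrence with ratio 3.
By induction b(n) = b(0) · (3)^n = - 4 \cdot 3^{n}.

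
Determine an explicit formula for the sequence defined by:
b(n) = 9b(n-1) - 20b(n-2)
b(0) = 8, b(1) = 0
Characteristic equation: x² - 9x + 20 = 0, which factors as (x - (4))(x - (5)) = 0.
Roots r₁ = 4, r₂ = 5 (distinct).
General solution: b(n) = A·(4)^n + B·(5)^n.
From b(0) = 8: A + B = 8.
From b(1) = 0: 4A + 5B = 0.
Solving: A = 40, B = -32.
So b(n) = 40 \cdot 4^{n} - 32 \cdot 5^{n}.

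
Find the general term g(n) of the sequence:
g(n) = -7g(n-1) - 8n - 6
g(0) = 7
First-order linear with linear forcing.
Homogeneous solution: g_h(n) = A·(-7)^n.
Try particular g_p(n) = pn + q. Substituting:
  pn + q = -7(p(n-1) + q) - 8n - 6.
Matching the n-coefficient: p = -7p - 8 ⇒ p = -1.
Matching constants: q = 7p - 7q - 6 ⇒ q = - \frac{13}{8}.
General: g(n) = A·(-7)^n - n - \frac{13}{8}.
Apply g(0) = 7: A - \frac{13}{8} = 7 ⇒ A = \frac{69}{8}.
So g(n) = \frac{69 \left(-7\right)^{n}}{8} - n - \frac{13}{8}.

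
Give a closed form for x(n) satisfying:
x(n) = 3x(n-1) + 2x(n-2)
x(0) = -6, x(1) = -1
Characteristic equation: x² - 3x - 2 = 0.
Discriminant Δ = (3)² + 4·(2) = 17.
Roots r₁,₂ = (3 ± √17)/2, so r₁ = \frac{3}{2} + \frac{\sqrt{17}}{2}, r₂ = \frac{3}{2} - \frac{\sqrt{17}}{2}.
General solution: x(n) = A·r₁^n + B·r₂^n.
From the initial conditions, A + B = -6 and r₁A + r₂B = -1.
Since r₁ - r₂ = √17: A = (-1 - (-6)r₂)/√17 = -3 + \frac{8 \sqrt{17}}{17}, and B = -6 - A = -3 - \frac{8 \sqrt{17}}{17}.
So x(n) = \left(-3 + \frac{8 \sqrt{17}}{17}\right)\left(\frac{3}{2} + \frac{\sqrt{17}}{2}\right)^n + \left(-3 - \frac{8 \sqrt{17}}{17}\right)\left(\frac{3}{2} - \frac{\sqrt{17}}{2}\right)^n.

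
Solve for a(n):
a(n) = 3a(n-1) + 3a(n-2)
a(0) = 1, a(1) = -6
Characteristic equation: x² - 3x - 3 = 0.
Discriminant Δ = (3)² + 4·(3) = 21.
Roots r₁,₂ = (3 ± √21)/2, so r₁ = \frac{3}{2} + \frac{\sqrt{21}}{2}, r₂ = \frac{3}{2} - \frac{\sqrt{21}}{2}.
General solution: a(n) = A·r₁^n + B·r₂^n.
From the initial conditions, A + B = 1 and r₁A + r₂B = -6.
Since r₁ - r₂ = √21: A = (-6 - (1)r₂)/√21 = \frac{1}{2} - \frac{5 \sqrt{21}}{14}, and B = 1 - A = \frac{1}{2} + \frac{5 \sqrt{21}}{14}.
So a(n) = \left(\frac{1}{2} - \frac{5 \sqrt{21}}{14}\right)\left(\frac{3}{2} + \frac{\sqrt{21}}{2}\right)^n + \left(\frac{1}{2} + \frac{5 \sqrt{21}}{14}\right)\left(\frac{3}{2} - \frac{\sqrt{21}}{2}\right)^n.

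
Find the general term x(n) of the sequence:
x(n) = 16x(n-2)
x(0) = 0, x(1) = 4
Characteristic equation: x² - 16 = 0, which factors as (x - (-4))(x - (4)) = 0.
Roots r₁ = -4, r₂ = 4 (distinct).
General solution: x(n) = A·(-4)^n + B·(4)^n.
From x(0) = 0: A + B = 0.
From x(1) = 4: -4A + 4B = 4.
Solving: A = - \frac{1}{2}, B = \frac{1}{2}.
So x(n) = - \frac{\left(-4\right)^{n}}{2} + \frac{4^{n}}{2}.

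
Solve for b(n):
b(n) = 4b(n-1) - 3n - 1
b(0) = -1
First-order linear with linear forcing.
Homogeneous solution: b_h(n) = A·(4)^n.
Try particular b_p(n) = pn + q. Substituting:
  pn + q = 4(p(n-1) + q) - 3n - 1.
Matching the n-coefficient: p = 4p - 3 ⇒ p = 1.
Matching constants: q = -4p + 4q - 1 ⇒ q = \frac{5}{3}.
General: b(n) = A·(4)^n + n + \frac{5}{3}.
Apply b(0) = -1: A + \frac{5}{3} = -1 ⇒ A = - \frac{8}{3}.
So b(n) = - \frac{8 \cdot 4^{n}}{3} + n + \frac{5}{3}.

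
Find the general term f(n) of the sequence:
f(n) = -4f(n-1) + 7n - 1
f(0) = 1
First-order linear with linear forcing.
Homogeneous solution: f_h(n) = A·(-4)^n.
Try particular f_p(n) = pn + q. Substituting:
  pn + q = -4(p(n-1) + q) + 7n - 1.
Matching the n-coefficient: p = -4p + 7 ⇒ p = \frac{7}{5}.
Matching constants: q = 4p - 4q - 1 ⇒ q = \frac{23}{25}.
General: f(n) = A·(-4)^n + \frac{7 n}{5} + \frac{23}{25}.
Apply f(0) = 1: A + \frac{23}{25} = 1 ⇒ A = \frac{2}{25}.
So f(n) = \frac{2 \left(-4\right)^{n}}{25} + \frac{7 n}{5} + \frac{23}{25}.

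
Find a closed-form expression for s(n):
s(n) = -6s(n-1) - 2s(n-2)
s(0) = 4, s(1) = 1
Characteristic equation: x² + 6x + 2 = 0.
Discriminant Δ = (-6)² + 4·(-2) = 28.
Roots r₁,₂ = (-6 ± √28)/2, so r₁ = -3 + \sqrt{7}, r₂ = -3 - \sqrt{7}.
General solution: s(n) = A·r₁^n + B·r₂^n.
From the initial conditions, A + B = 4 and r₁A + r₂B = 1.
Since r₁ - r₂ = √28: A = (1 - (4)r₂)/√28 = 2 + \frac{13 \sqrt{7}}{14}, and B = 4 - A = 2 - \frac{13 \sqrt{7}}{14}.
So s(n) = \left(2 + \frac{13 \sqrt{7}}{14}\right)\left(-3 + \sqrt{7}\right)^n + \left(2 - \frac{13 \sqrt{7}}{14}\right)\left(-3 - \sqrt{7}\right)^n.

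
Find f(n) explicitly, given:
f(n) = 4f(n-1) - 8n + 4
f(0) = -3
First-order linear with linear forcing.
Homogeneous solution: f_h(n) = A·(4)^n.
Try particular f_p(n) = pn + q. Substituting:
  pn + q = 4(p(n-1) + q) - 8n + 4.
Matching the n-coefficient: p = 4p - 8 ⇒ p = \frac{8}{3}.
Matching constants: q = -4p + 4q + 4 ⇒ q = \frac{20}{9}.
General: f(n) = A·(4)^n + \frac{8 n}{3} + \frac{20}{9}.
Apply f(0) = -3: A + \frac{20}{9} = -3 ⇒ A = - \frac{47}{9}.
So f(n) = - \frac{47 \cdot 4^{n}}{9} + \frac{8 n}{3} + \frac{20}{9}.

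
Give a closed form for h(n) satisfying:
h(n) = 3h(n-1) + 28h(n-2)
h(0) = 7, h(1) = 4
Characteristic equation: x² - 3x - 28 = 0, which factors as (x - (-4))(x - (7)) = 0.
Roots r₁ = -4, r₂ = 7 (distinct).
General solution: h(n) = A·(-4)^n + B·(7)^n.
From h(0) = 7: A + B = 7.
From h(1) = 4: -4A + 7B = 4.
Solving: A = \frac{45}{11}, B = \frac{32}{11}.
So h(n) = \frac{45 \left(-4\right)^{n}}{11} + \frac{32 \cdot 7^{n}}{11}.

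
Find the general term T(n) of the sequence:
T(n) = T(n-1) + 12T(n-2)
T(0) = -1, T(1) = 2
Characteristic equation: x² - x - 12 = 0, which factors as (x - (4))(x - (-3)) = 0.
Roots r₁ = 4, r₂ = -3 (distinct).
General solution: T(n) = A·(4)^n + B·(-3)^n.
From T(0) = -1: A + B = -1.
From T(1) = 2: 4A - 3B = 2.
Solving: A = - \frac{1}{7}, B = - \frac{6}{7}.
So T(n) = - \frac{6 \left(-3\right)^{n}}{7} - \frac{4^{n}}{7}.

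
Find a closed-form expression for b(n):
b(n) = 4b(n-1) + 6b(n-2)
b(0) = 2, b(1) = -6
Characteristic equation: x² - 4x - 6 = 0.
Discriminant Δ = (4)² + 4·(6) = 40.
Roots r₁,₂ = (4 ± √40)/2, so r₁ = 2 + \sqrt{10}, r₂ = 2 - \sqrt{10}.
General solution: b(n) = A·r₁^n + B·r₂^n.
From the initial conditions, A + B = 2 and r₁A + r₂B = -6.
Since r₁ - r₂ = √40: A = (-6 - (2)r₂)/√40 = 1 - \frac{\sqrt{10}}{2}, and B = 2 - A = 1 + \frac{\sqrt{10}}{2}.
So b(n) = \left(1 - \frac{\sqrt{10}}{2}\right)\left(2 + \sqrt{10}\right)^n + \left(1 + \frac{\sqrt{10}}{2}\right)\left(2 - \sqrt{10}\right)^n.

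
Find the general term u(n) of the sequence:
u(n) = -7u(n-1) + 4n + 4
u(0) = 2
First-order linear with linear forcing.
Homogeneous solution: u_h(n) = A·(-7)^n.
Try particular u_p(n) = pn + q. Substituting:
  pn + q = -7(p(n-1) + q) + 4n + 4.
Matching the n-coefficient: p = -7p + 4 ⇒ p = \frac{1}{2}.
Matching constants: q = 7p - 7q + 4 ⇒ q = \frac{15}{16}.
General: u(n) = A·(-7)^n + \frac{n}{2} + \frac{15}{16}.
Apply u(0) = 2: A + \frac{15}{16} = 2 ⇒ A = \frac{17}{16}.
So u(n) = \frac{17 \left(-7\right)^{n}}{16} + \frac{n}{2} + \frac{15}{16}.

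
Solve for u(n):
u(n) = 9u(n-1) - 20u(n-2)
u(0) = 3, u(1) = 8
Characteristic equation: x² - 9x + 20 = 0, which factors as (x - (5))(x - (4)) = 0.
Roots r₁ = 5, r₂ = 4 (distinct).
General solution: u(n) = A·(5)^n + B·(4)^n.
From u(0) = 3: A + B = 3.
From u(1) = 8: 5A + 4B = 8.
Solving: A = -4, B = 7.
So u(n) = 7 \cdot 4^{n} - 4 \cdot 5^{n}.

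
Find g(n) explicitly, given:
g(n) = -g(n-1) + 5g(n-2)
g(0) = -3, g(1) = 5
Characteristic equation: x² + x - 5 = 0.
Discriminant Δ = (-1)² + 4·(5) = 21.
Roots r₁,₂ = (-1 ± √21)/2, so r₁ = - \frac{1}{2} + \frac{\sqrt{21}}{2}, r₂ = - \frac{\sqrt{21}}{2} - \frac{1}{2}.
General solution: g(n) = A·r₁^n + B·r₂^n.
From the initial conditions, A + B = -3 and r₁A + r₂B = 5.
Since r₁ - r₂ = √21: A = (5 - (-3)r₂)/√21 = - \frac{3}{2} + \frac{\sqrt{21}}{6}, and B = -3 - A = - \frac{3}{2} - \frac{\sqrt{21}}{6}.
So g(n) = \left(- \frac{3}{2} + \frac{\sqrt{21}}{6}\right)\left(- \frac{1}{2} + \frac{\sqrt{21}}{2}\right)^n + \left(- \frac{3}{2} - \frac{\sqrt{21}}{6}\right)\left(- \frac{\sqrt{21}}{2} - \frac{1}{2}\right)^n.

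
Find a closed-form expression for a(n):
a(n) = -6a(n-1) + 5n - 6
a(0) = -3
First-order linear with linear forcing.
Homogeneous solution: a_h(n) = A·(-6)^n.
Try particular a_p(n) = pn + q. Substituting:
  pn + q = -6(p(n-1) + q) + 5n - 6.
Matching the n-coefficient: p = -6p + 5 ⇒ p = \frac{5}{7}.
Matching constants: q = 6p - 6q - 6 ⇒ q = - \frac{12}{49}.
General: a(n) = A·(-6)^n + \frac{5 n}{7} - \frac{12}{49}.
Apply a(0) = -3: A - \frac{12}{49} = -3 ⇒ A = - \frac{135}{49}.
So a(n) = - \frac{135 \left(-6\right)^{n}}{49} + \frac{5 n}{7} - \frac{12}{49}.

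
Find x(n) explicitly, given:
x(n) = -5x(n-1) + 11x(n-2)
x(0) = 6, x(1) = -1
Characteristic equation: x² + 5x - 11 = 0.
Discriminant Δ = (-5)² + 4·(11) = 69.
Roots r₁,₂ = (-5 ± √69)/2, so r₁ = - \frac{5}{2} + \frac{\sqrt{69}}{2}, r₂ = - \frac{\sqrt{69}}{2} - \frac{5}{2}.
General solution: x(n) = A·r₁^n + B·r₂^n.
From the initial conditions, A + B = 6 and r₁A + r₂B = -1.
Since r₁ - r₂ = √69: A = (-1 - (6)r₂)/√69 = \frac{14 \sqrt{69}}{69} + 3, and B = 6 - A = 3 - \frac{14 \sqrt{69}}{69}.
So x(n) = \left(\frac{14 \sqrt{69}}{69} + 3\right)\left(- \frac{5}{2} + \frac{\sqrt{69}}{2}\right)^n + \left(3 - \frac{14 \sqrt{69}}{69}\right)\left(- \frac{\sqrt{69}}{2} - \frac{5}{2}\right)^n.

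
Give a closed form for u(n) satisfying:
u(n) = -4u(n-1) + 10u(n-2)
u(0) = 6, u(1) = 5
Characteristic equation: x² + 4x - 10 = 0.
Discriminant Δ = (-4)² + 4·(10) = 56.
Roots r₁,₂ = (-4 ± √56)/2, so r₁ = -2 + \sqrt{14}, r₂ = - \sqrt{14} - 2.
General solution: u(n) = A·r₁^n + B·r₂^n.
From the initial conditions, A + B = 6 and r₁A + r₂B = 5.
Since r₁ - r₂ = √56: A = (5 - (6)r₂)/√56 = \frac{17 \sqrt{14}}{28} + 3, and B = 6 - A = 3 - \frac{17 \sqrt{14}}{28}.
So u(n) = \left(\frac{17 \sqrt{14}}{28} + 3\right)\left(-2 + \sqrt{14}\right)^n + \left(3 - \frac{17 \sqrt{14}}{28}\right)\left(- \sqrt{14} - 2\right)^n.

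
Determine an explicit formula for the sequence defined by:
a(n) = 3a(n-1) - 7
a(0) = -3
First-order linear non-homogeneous.
Homogeneous solution: a_h(n) = A·(3)^n.
Try constant particular solution a_p = K: K = 3K - 7 ⇒ K = \frac{7}{2}.
General: a(n) = A·(3)^n + \frac{7}{2}.
Apply a(0) = -3: A + \frac{7}{2} = -3 ⇒ A = - \frac{13}{2}.
So a(n) = \frac{7}{2} - \frac{13 \cdot 3^{n}}{2}.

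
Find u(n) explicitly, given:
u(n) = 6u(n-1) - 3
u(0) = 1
First-order linear non-homogeneous.
Homogeneous solution: u_h(n) = A·(6)^n.
Try constant particular solution u_p = K: K = 6K - 3 ⇒ K = \frac{3}{5}.
General: u(n) = A·(6)^n + \frac{3}{5}.
Apply u(0) = 1: A + \frac{3}{5} = 1 ⇒ A = \frac{2}{5}.
So u(n) = \frac{2 \cdot 6^{n}}{5} + \frac{3}{5}.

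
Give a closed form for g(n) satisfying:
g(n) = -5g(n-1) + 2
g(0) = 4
First-order linear non-homogeneous.
Homogeneous solution: g_h(n) = A·(-5)^n.
Try constant particular solution g_p = K: K = -5K + 2 ⇒ K = \frac{1}{3}.
General: g(n) = A·(-5)^n + \frac{1}{3}.
Apply g(0) = 4: A + \frac{1}{3} = 4 ⇒ A = \frac{11}{3}.
So g(n) = \frac{11 \left(-5\right)^{n}}{3} + \frac{1}{3}.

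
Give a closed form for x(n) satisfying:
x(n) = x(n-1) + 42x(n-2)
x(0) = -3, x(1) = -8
Characteristic equation: x² - x - 42 = 0, which factors as (x - (7))(x - (-6)) = 0.
Roots r₁ = 7, r₂ = -6 (distinct).
General solution: x(n) = A·(7)^n + B·(-6)^n.
From x(0) = -3: A + B = -3.
From x(1) = -8: 7A - 6B = -8.
Solving: A = -2, B = -1.
So x(n) = - \left(-6\right)^{n} - 2 \cdot 7^{n}.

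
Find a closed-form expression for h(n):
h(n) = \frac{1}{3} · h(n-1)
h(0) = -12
Pure geometric recurrence with ratio \frac{1}{3}.
By induction h(n) = h(0) · (\frac{1}{3})^n = - 12 \cdot 3^{- n}.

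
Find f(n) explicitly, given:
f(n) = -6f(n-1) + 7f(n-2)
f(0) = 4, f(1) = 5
Characteristic equation: x² + 6x - 7 = 0, which factors as (x - (-7))(x - (1)) = 0.
Roots r₁ = -7, r₂ = 1 (distinct).
General solution: f(n) = A·(-7)^n + B·(1)^n.
From f(0) = 4: A + B = 4.
From f(1) = 5: -7A + B = 5.
Solving: A = - \frac{1}{8}, B = \frac{33}{8}.
So f(n) = \frac{33}{8} - \frac{\left(-7\right)^{n}}{8}.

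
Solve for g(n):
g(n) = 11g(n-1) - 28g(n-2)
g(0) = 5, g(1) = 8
Characteristic equation: x² - 11x + 28 = 0, which factors as (x - (7))(x - (4)) = 0.
Roots r₁ = 7, r₂ = 4 (distinct).
General solution: g(n) = A·(7)^n + B·(4)^n.
From g(0) = 5: A + B = 5.
From g(1) = 8: 7A + 4B = 8.
Solving: A = -4, B = 9.
So g(n) = 9 \cdot 4^{n} - 4 \cdot 7^{n}.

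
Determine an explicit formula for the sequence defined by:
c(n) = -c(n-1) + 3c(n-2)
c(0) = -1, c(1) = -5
Characteristic equation: x² + x - 3 = 0.
Discriminant Δ = (-1)² + 4·(3) = 13.
Roots r₁,₂ = (-1 ± √13)/2, so r₁ = - \frac{1}{2} + \frac{\sqrt{13}}{2}, r₂ = - \frac{\sqrt{13}}{2} - \frac{1}{2}.
General solution: c(n) = A·r₁^n + B·r₂^n.
From the initial conditions, A + B = -1 and r₁A + r₂B = -5.
Since r₁ - r₂ = √13: A = (-5 - (-1)r₂)/√13 = - \frac{11 \sqrt{13}}{26} - \frac{1}{2}, and B = -1 - A = - \frac{1}{2} + \frac{11 \sqrt{13}}{26}.
So c(n) = \left(- \frac{11 \sqrt{13}}{26} - \frac{1}{2}\right)\left(- \frac{1}{2} + \frac{\sqrt{13}}{2}\right)^n + \left(- \frac{1}{2} + \frac{11 \sqrt{13}}{26}\right)\left(- \frac{\sqrt{13}}{2} - \frac{1}{2}\right)^n.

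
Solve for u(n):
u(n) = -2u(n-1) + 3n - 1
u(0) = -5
First-order linear with linear forcing.
Homogeneous solution: u_h(n) = A·(-2)^n.
Try particular u_p(n) = pn + q. Substituting:
  pn + q = -2(p(n-1) + q) + 3n - 1.
Matching the n-coefficient: p = -2p + 3 ⇒ p = 1.
Matching constants: q = 2p - 2q - 1 ⇒ q = \frac{1}{3}.
General: u(n) = A·(-2)^n + n + \frac{1}{3}.
Apply u(0) = -5: A + \frac{1}{3} = -5 ⇒ A = - \frac{16}{3}.
So u(n) = - \frac{16 \left(-2\right)^{n}}{3} + n + \frac{1}{3}.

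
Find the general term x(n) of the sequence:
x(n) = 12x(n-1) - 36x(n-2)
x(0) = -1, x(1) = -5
Characteristic equation: x² - 12x + 36 = 0, which is (x - (6))².
Repeated root r = 6.
General solution: x(n) = (A + Bn)·(6)^n.
From x(0) = -1: A = -1.
From x(1) = -5: (A + B)·(6) = -5 ⇒ B = \frac{1}{6}.
So x(n) = \left(\frac{n}{6} - 1\right) \cdot (6)^n.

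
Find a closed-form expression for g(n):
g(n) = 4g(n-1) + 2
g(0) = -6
First-order linear non-homogeneous.
Homogeneous solution: g_h(n) = A·(4)^n.
Try constant particular solution g_p = K: K = 4K + 2 ⇒ K = - \frac{2}{3}.
General: g(n) = A·(4)^n - \frac{2}{3}.
Apply g(0) = -6: A - \frac{2}{3} = -6 ⇒ A = - \frac{16}{3}.
So g(n) = - \frac{16 \cdot 4^{n}}{3} - \frac{2}{3}.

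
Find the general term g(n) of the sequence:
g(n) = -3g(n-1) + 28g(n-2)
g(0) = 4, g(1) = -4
Characteristic equation: x² + 3x - 28 = 0, which factors as (x - (-7))(x - (4)) = 0.
Roots r₁ = -7, r₂ = 4 (distinct).
General solution: g(n) = A·(-7)^n + B·(4)^n.
From g(0) = 4: A + B = 4.
From g(1) = -4: -7A + 4B = -4.
Solving: A = \frac{20}{11}, B = \frac{24}{11}.
So g(n) = \frac{20 \left(-7\right)^{n}}{11} + \frac{24 \cdot 4^{n}}{11}.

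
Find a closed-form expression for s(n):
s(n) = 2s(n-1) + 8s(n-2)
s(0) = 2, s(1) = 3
Characteristic equation: x² - 2x - 8 = 0, which factors as (x - (-2))(x - (4)) = 0.
Roots r₁ = -2, r₂ = 4 (distinct).
General solution: s(n) = A·(-2)^n + B·(4)^n.
From s(0) = 2: A + B = 2.
From s(1) = 3: -2A + 4B = 3.
Solving: A = \frac{5}{6}, B = \frac{7}{6}.
So s(n) = \frac{5 \left(-2\right)^{n}}{6} + \frac{7 \cdot 4^{n}}{6}.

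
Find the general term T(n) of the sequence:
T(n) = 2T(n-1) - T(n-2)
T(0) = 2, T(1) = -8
Characteristic equation: x² - 2x + 1 = 0, which is (x - (1))².
Repeated root r = 1.
General solution: T(n) = (A + Bn)·(1)^n.
From T(0) = 2: A = 2.
From T(1) = -8: (A + B)·(1) = -8 ⇒ B = -10.
So T(n) = \left(2 - 10 n\right) \cdot (1)^n.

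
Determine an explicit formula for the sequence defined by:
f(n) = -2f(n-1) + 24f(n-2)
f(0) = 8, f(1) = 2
Characteristic equation: x² + 2x - 24 = 0, which factors as (x - (-6))(x - (4)) = 0.
Roots r₁ = -6, r₂ = 4 (distinct).
General solution: f(n) = A·(-6)^n + B·(4)^n.
From f(0) = 8: A + B = 8.
From f(1) = 2: -6A + 4B = 2.
Solving: A = 3, B = 5.
So f(n) = 3 \left(-6\right)^{n} + 5 \cdot 4^{n}.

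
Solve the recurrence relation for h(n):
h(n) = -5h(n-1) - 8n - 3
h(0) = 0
First-order linear with linear forcing.
Homogeneous solution: h_h(n) = A·(-5)^n.
Try particular h_p(n) = pn + q. Substituting:
  pn + q = -5(p(n-1) + q) - 8n - 3.
Matching the n-coefficient: p = -5p - 8 ⇒ p = - \frac{4}{3}.
Matching constants: q = 5p - 5q - 3 ⇒ q = - \frac{29}{18}.
General: h(n) = A·(-5)^n - \frac{4 n}{3} - \frac{29}{18}.
Apply h(0) = 0: A - \frac{29}{18} = 0 ⇒ A = \frac{29}{18}.
So h(n) = \frac{29 \left(-5\right)^{n}}{18} - \frac{4 n}{3} - \frac{29}{18}.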